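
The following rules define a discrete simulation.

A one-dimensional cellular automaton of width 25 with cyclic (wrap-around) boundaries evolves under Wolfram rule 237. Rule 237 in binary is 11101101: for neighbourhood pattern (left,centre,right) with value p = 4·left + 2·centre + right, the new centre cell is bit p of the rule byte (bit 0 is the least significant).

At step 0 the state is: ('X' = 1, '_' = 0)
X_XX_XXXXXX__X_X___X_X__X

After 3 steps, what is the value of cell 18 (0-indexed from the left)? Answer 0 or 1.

1

[0] X_XX_XXXXXX__X_X___X_X__X
[1] XXXXXXXXXXX__XXX_X_XXX__X
[2] XXXXXXXXXXX__XXXXXXXXX__X
[3] XXXXXXXXXXX__XXXXXXXXX__X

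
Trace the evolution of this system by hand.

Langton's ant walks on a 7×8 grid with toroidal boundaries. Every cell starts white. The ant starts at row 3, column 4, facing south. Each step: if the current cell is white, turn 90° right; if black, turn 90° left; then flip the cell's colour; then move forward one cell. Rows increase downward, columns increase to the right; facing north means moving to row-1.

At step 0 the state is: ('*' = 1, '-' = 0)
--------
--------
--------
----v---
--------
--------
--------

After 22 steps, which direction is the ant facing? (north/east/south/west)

t=0: --------
--------
--------
----v---
--------
--------
--------
t=1: --------
--------
--------
---<*---
--------
--------
--------
t=2: --------
--------
---^----
---**---
--------
--------
--------
t=3: --------
--------
---*>---
---**---
--------
--------
--------
t=4: --------
--------
---**---
---*v---
--------
--------
--------
t=5: --------
--------
---**---
---*->--
--------
--------
--------
t=6: --------
--------
---**---
---*-*--
-----v--
--------
--------
t=7: --------
--------
---**---
---*-*--
----<*--
--------
--------
t=8: --------
--------
---**---
---*^*--
----**--
--------
--------
t=9: --------
--------
---**---
---**>--
----**--
--------
--------
t=10: --------
--------
---**^--
---**---
----**--
--------
--------
t=11: --------
--------
---***>-
---**---
----**--
--------
--------
t=12: --------
--------
---****-
---**-v-
----**--
--------
--------
t=13: --------
--------
---****-
---**<*-
----**--
--------
--------
t=14: --------
--------
---**^*-
---****-
----**--
--------
--------
t=15: --------
--------
---*<-*-
---****-
----**--
--------
--------
t=16: --------
--------
---*--*-
---*v**-
----**--
--------
--------
t=17: --------
--------
---*--*-
---*->*-
----**--
--------
--------
t=18: --------
--------
---*-^*-
---*--*-
----**--
--------
--------
t=19: --------
--------
---*-*>-
---*--*-
----**--
--------
--------
t=20: --------
------^-
---*-*--
---*--*-
----**--
--------
--------
t=21: --------
------*>
---*-*--
---*--*-
----**--
--------
--------
t=22: --------
------**
---*-*-v
---*--*-
----**--
--------
--------

south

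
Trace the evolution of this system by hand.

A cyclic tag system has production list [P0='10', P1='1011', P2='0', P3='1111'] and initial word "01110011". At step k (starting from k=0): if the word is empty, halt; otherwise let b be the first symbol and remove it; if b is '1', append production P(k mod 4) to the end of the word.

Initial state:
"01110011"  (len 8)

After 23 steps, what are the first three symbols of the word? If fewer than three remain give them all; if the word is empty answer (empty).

001

gen 0: "01110011"  (len 8)
gen 1: "1110011"  (len 7)
gen 2: "1100111011"  (len 10)
gen 3: "1001110110"  (len 10)
gen 4: "0011101101111"  (len 13)
gen 5: "011101101111"  (len 12)
gen 6: "11101101111"  (len 11)
gen 7: "11011011110"  (len 11)
gen 8: "10110111101111"  (len 14)
gen 9: "011011110111110"  (len 15)
gen 10: "11011110111110"  (len 14)
gen 11: "10111101111100"  (len 14)
gen 12: "01111011111001111"  (len 17)
gen 13: "1111011111001111"  (len 16)
gen 14: "1110111110011111011"  (len 19)
gen 15: "1101111100111110110"  (len 19)
gen 16: "1011111001111101101111"  (len 22)
gen 17: "01111100111110110111110"  (len 23)
gen 18: "1111100111110110111110"  (len 22)
gen 19: "1111001111101101111100"  (len 22)
gen 20: "1110011111011011111001111"  (len 25)
gen 21: "11001111101101111100111110"  (len 26)
gen 22: "10011111011011111001111101011"  (len 29)
gen 23: "00111110110111110011111010110"  (len 29)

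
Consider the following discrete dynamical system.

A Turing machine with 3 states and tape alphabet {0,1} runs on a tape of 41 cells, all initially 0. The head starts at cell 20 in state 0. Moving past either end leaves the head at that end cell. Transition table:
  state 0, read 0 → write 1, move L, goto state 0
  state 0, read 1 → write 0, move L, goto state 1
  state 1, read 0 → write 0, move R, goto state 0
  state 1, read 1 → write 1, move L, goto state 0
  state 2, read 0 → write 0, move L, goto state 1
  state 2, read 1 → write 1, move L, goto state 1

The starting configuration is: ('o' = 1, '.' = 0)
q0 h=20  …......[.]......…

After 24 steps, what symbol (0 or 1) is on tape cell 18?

1

[0] q0 h=20  …......[.]......…
[1] q0 h=19  …......[.]o.....…
[2] q0 h=18  …......[.]oo....…
[3] q0 h=17  …......[.]ooo...…
[4] q0 h=16  …......[.]oooo..…
[5] q0 h=15  …......[.]ooooo.…
[6] q0 h=14  …......[.]oooooo…
[7] q0 h=13  …......[.]oooooo…
[8] q0 h=12  …......[.]oooooo…
[9] q0 h=11  …......[.]oooooo…
[10] q0 h=10  …......[.]oooooo…
[11] q0 h= 9  …......[.]oooooo…
[12] q0 h= 8  …......[.]oooooo…
[13] q0 h= 7  …......[.]oooooo…
[14] q0 h= 6  |......[.]oooooo…
[15] q0 h= 5  |.....[.]oooooo…
[16] q0 h= 4  |....[.]oooooo…
[17] q0 h= 3  |...[.]oooooo…
[18] q0 h= 2  |..[.]oooooo…
[19] q0 h= 1  |.[.]oooooo…
[20] q0 h= 0  |[.]oooooo…
[21] q0 h= 0  |[o]oooooo…
[22] q1 h= 0  |[.]oooooo…
[23] q0 h= 1  |.[o]oooooo…
[24] q1 h= 0  |[.].ooooo…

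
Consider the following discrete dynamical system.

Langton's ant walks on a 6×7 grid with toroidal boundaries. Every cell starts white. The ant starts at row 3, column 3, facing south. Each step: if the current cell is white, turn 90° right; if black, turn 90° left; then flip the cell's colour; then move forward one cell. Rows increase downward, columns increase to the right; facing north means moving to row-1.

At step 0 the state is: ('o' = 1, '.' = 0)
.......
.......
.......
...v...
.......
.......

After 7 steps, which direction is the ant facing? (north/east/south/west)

west

step 0: .......
.......
.......
...v...
.......
.......
step 1: .......
.......
.......
..<o...
.......
.......
step 2: .......
.......
..^....
..oo...
.......
.......
step 3: .......
.......
..o>...
..oo...
.......
.......
step 4: .......
.......
..oo...
..ov...
.......
.......
step 5: .......
.......
..oo...
..o.>..
.......
.......
step 6: .......
.......
..oo...
..o.o..
....v..
.......
step 7: .......
.......
..oo...
..o.o..
...<o..
.......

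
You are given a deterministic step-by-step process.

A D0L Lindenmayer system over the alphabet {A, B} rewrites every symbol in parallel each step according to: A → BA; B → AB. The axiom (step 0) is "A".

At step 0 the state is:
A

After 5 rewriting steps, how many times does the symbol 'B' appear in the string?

16

0) A
1) BA
2) ABBA
3) BAABABBA
4) ABBABAABBAABABBA
5) BAABABBAABBABAABABBABAABBAABABBA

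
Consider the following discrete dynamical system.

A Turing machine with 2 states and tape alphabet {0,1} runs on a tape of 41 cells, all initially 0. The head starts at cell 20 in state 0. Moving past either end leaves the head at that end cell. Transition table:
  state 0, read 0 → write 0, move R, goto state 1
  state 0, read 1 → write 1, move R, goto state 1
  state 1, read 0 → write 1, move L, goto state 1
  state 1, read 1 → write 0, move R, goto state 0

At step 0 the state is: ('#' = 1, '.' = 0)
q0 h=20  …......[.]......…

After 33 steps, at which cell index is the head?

k=0  q0 h=20  …......[.]......…
k=1  q1 h=21  …......[.]......…
k=2  q1 h=20  …......[.]#.....…
k=3  q1 h=19  …......[.]##....…
k=4  q1 h=18  …......[.]###...…
k=5  q1 h=17  …......[.]####..…
k=6  q1 h=16  …......[.]#####.…
k=7  q1 h=15  …......[.]######…
k=8  q1 h=14  …......[.]######…
k=9  q1 h=13  …......[.]######…
k=10  q1 h=12  …......[.]######…
k=11  q1 h=11  …......[.]######…
k=12  q1 h=10  …......[.]######…
k=13  q1 h= 9  …......[.]######…
k=14  q1 h= 8  …......[.]######…
k=15  q1 h= 7  …......[.]######…
k=16  q1 h= 6  |......[.]######…
k=17  q1 h= 5  |.....[.]######…
k=18  q1 h= 4  |....[.]######…
k=19  q1 h= 3  |...[.]######…
k=20  q1 h= 2  |..[.]######…
k=21  q1 h= 1  |.[.]######…
k=22  q1 h= 0  |[.]######…
k=23  q1 h= 0  |[#]######…
k=24  q0 h= 1  |.[#]######…
k=25  q1 h= 2  |.#[#]######…
k=26  q0 h= 3  |.#.[#]######…
k=27  q1 h= 4  |.#.#[#]######…
k=28  q0 h= 5  |.#.#.[#]######…
k=29  q1 h= 6  |.#.#.#[#]######…
k=30  q0 h= 7  …#.#.#.[#]######…
k=31  q1 h= 8  ….#.#.#[#]######…
k=32  q0 h= 9  …#.#.#.[#]######…
k=33  q1 h=10  ….#.#.#[#]######…

10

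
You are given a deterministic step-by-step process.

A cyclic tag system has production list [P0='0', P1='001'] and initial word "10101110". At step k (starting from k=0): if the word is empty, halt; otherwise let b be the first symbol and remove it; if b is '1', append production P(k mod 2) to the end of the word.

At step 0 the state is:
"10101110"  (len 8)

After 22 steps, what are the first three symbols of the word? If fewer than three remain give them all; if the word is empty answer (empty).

(empty)

k=0  "10101110"  (len 8)
k=1  "01011100"  (len 8)
k=2  "1011100"  (len 7)
k=3  "0111000"  (len 7)
k=4  "111000"  (len 6)
k=5  "110000"  (len 6)
k=6  "10000001"  (len 8)
k=7  "00000010"  (len 8)
k=8  "0000010"  (len 7)
k=9  "000010"  (len 6)
k=10  "00010"  (len 5)
k=11  "0010"  (len 4)
k=12  "010"  (len 3)
k=13  "10"  (len 2)
k=14  "0001"  (len 4)
k=15  "001"  (len 3)
k=16  "01"  (len 2)
k=17  "1"  (len 1)
k=18  "001"  (len 3)
k=19  "01"  (len 2)
k=20  "1"  (len 1)
k=21  "0"  (len 1)
k=22  (halted — word empty)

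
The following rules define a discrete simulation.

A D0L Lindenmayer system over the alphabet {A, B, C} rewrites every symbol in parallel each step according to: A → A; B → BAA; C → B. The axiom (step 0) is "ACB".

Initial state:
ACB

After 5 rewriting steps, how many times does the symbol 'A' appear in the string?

19

[0] ACB
[1] ABBAA
[2] ABAABAAAA
[3] ABAAAABAAAAAA
[4] ABAAAAAABAAAAAAAA
[5] ABAAAAAAAABAAAAAAAAAA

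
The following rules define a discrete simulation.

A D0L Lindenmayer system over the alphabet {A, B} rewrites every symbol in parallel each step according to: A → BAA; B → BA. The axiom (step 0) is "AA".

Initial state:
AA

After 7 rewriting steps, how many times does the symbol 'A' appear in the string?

1220

t=0: AA
t=1: BAABAA
t=2: BABAABAABABAABAA
t=3: BABAABABAABAABABAABAABABAABABAABAABABAABAA
t=4: BABAABABAABAABABAABABAABAABABAABAABABAABABAABAABABAABAABABAABABAABAABABAABABAABAABABAABAABABAABABAABAABABAABAA
t=5: BABAABABAABAABABAABABAABAABABAABAABABAABABAABAABABAABABAAB…BAABABAABABAABAABABAABABAABAABABAABAABABAABABAABAABABAABAA  (len 288)
t=6: BABAABABAABAABABAABABAABAABABAABAABABAABABAABAABABAABABAAB…BAABABAABABAABAABABAABABAABAABABAABAABABAABABAABAABABAABAA  (len 754)
t=7: BABAABABAABAABABAABABAABAABABAABAABABAABABAABAABABAABABAAB…BAABABAABABAABAABABAABABAABAABABAABAABABAABABAABAABABAABAA  (len 1974)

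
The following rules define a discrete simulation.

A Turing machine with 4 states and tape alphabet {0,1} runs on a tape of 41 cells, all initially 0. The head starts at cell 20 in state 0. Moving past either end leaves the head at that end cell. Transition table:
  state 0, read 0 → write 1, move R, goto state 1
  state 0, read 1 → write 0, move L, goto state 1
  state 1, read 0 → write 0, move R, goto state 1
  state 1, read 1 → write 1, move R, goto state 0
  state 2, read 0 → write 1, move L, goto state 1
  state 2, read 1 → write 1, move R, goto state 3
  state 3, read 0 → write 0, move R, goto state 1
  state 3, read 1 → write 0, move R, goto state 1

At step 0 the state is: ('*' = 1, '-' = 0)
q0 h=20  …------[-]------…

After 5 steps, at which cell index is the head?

gen 0: q0 h=20  …------[-]------…
gen 1: q1 h=21  …-----*[-]------…
gen 2: q1 h=22  …----*-[-]------…
gen 3: q1 h=23  …---*--[-]------…
gen 4: q1 h=24  …--*---[-]------…
gen 5: q1 h=25  …-*----[-]------…

25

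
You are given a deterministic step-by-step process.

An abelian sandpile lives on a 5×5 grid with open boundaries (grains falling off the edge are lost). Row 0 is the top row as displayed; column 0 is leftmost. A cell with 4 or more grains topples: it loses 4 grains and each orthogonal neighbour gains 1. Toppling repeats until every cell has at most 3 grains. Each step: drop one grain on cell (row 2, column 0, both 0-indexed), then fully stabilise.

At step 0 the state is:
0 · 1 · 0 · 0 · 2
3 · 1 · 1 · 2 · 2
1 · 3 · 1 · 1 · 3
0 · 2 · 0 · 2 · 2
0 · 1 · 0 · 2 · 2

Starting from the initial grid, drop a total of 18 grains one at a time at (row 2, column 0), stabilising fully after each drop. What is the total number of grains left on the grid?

0) 0 · 1 · 0 · 0 · 2
3 · 1 · 1 · 2 · 2
1 · 3 · 1 · 1 · 3
0 · 2 · 0 · 2 · 2
0 · 1 · 0 · 2 · 2
1) 0 · 1 · 0 · 0 · 2
3 · 1 · 1 · 2 · 2
2 · 3 · 1 · 1 · 3
0 · 2 · 0 · 2 · 2
0 · 1 · 0 · 2 · 2
2) 0 · 1 · 0 · 0 · 2
3 · 1 · 1 · 2 · 2
3 · 3 · 1 · 1 · 3
0 · 2 · 0 · 2 · 2
0 · 1 · 0 · 2 · 2
3) 1 · 1 · 0 · 0 · 2
0 · 3 · 1 · 2 · 2
2 · 0 · 2 · 1 · 3
1 · 3 · 0 · 2 · 2
0 · 1 · 0 · 2 · 2
4) 1 · 1 · 0 · 0 · 2
0 · 3 · 1 · 2 · 2
3 · 0 · 2 · 1 · 3
1 · 3 · 0 · 2 · 2
0 · 1 · 0 · 2 · 2
5) 1 · 1 · 0 · 0 · 2
1 · 3 · 1 · 2 · 2
0 · 1 · 2 · 1 · 3
2 · 3 · 0 · 2 · 2
0 · 1 · 0 · 2 · 2
6) 1 · 1 · 0 · 0 · 2
1 · 3 · 1 · 2 · 2
1 · 1 · 2 · 1 · 3
2 · 3 · 0 · 2 · 2
0 · 1 · 0 · 2 · 2
7) 1 · 1 · 0 · 0 · 2
1 · 3 · 1 · 2 · 2
2 · 1 · 2 · 1 · 3
2 · 3 · 0 · 2 · 2
0 · 1 · 0 · 2 · 2
8) 1 · 1 · 0 · 0 · 2
1 · 3 · 1 · 2 · 2
3 · 1 · 2 · 1 · 3
2 · 3 · 0 · 2 · 2
0 · 1 · 0 · 2 · 2
9) 1 · 1 · 0 · 0 · 2
2 · 3 · 1 · 2 · 2
0 · 2 · 2 · 1 · 3
3 · 3 · 0 · 2 · 2
0 · 1 · 0 · 2 · 2
10) 1 · 1 · 0 · 0 · 2
2 · 3 · 1 · 2 · 2
1 · 2 · 2 · 1 · 3
3 · 3 · 0 · 2 · 2
0 · 1 · 0 · 2 · 2
11) 1 · 1 · 0 · 0 · 2
2 · 3 · 1 · 2 · 2
2 · 2 · 2 · 1 · 3
3 · 3 · 0 · 2 · 2
0 · 1 · 0 · 2 · 2
12) 1 · 1 · 0 · 0 · 2
2 · 3 · 1 · 2 · 2
3 · 2 · 2 · 1 · 3
3 · 3 · 0 · 2 · 2
0 · 1 · 0 · 2 · 2
13) 2 · 2 · 0 · 0 · 2
0 · 1 · 2 · 2 · 2
3 · 1 · 3 · 1 · 3
1 · 1 · 1 · 2 · 2
1 · 2 · 0 · 2 · 2
14) 2 · 2 · 0 · 0 · 2
1 · 1 · 2 · 2 · 2
0 · 2 · 3 · 1 · 3
2 · 1 · 1 · 2 · 2
1 · 2 · 0 · 2 · 2
15) 2 · 2 · 0 · 0 · 2
1 · 1 · 2 · 2 · 2
1 · 2 · 3 · 1 · 3
2 · 1 · 1 · 2 · 2
1 · 2 · 0 · 2 · 2
16) 2 · 2 · 0 · 0 · 2
1 · 1 · 2 · 2 · 2
2 · 2 · 3 · 1 · 3
2 · 1 · 1 · 2 · 2
1 · 2 · 0 · 2 · 2
17) 2 · 2 · 0 · 0 · 2
1 · 1 · 2 · 2 · 2
3 · 2 · 3 · 1 · 3
2 · 1 · 1 · 2 · 2
1 · 2 · 0 · 2 · 2
18) 2 · 2 · 0 · 0 · 2
2 · 1 · 2 · 2 · 2
0 · 3 · 3 · 1 · 3
3 · 1 · 1 · 2 · 2
1 · 2 · 0 · 2 · 2

41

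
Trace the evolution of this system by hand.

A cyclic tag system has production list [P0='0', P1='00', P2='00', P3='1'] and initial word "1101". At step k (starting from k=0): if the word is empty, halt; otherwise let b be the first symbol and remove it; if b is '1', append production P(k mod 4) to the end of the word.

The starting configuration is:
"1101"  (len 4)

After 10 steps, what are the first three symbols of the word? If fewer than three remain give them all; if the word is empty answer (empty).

t=0: "1101"  (len 4)
t=1: "1010"  (len 4)
t=2: "01000"  (len 5)
t=3: "1000"  (len 4)
t=4: "0001"  (len 4)
t=5: "001"  (len 3)
t=6: "01"  (len 2)
t=7: "1"  (len 1)
t=8: "1"  (len 1)
t=9: "0"  (len 1)
t=10: (halted — word empty)

(empty)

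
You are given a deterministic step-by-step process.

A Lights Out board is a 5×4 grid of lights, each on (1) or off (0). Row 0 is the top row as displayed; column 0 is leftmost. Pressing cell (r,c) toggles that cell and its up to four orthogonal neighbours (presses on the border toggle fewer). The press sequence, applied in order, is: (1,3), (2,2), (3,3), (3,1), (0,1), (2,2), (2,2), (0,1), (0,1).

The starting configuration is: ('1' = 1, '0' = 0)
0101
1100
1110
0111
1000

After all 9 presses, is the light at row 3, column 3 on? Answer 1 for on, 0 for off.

k=0  0101
1100
1110
0111
1000
k=1  0100
1111
1111
0111
1000
k=2  0100
1101
1000
0101
1000
k=3  0100
1101
1001
0110
1001
k=4  0100
1101
1101
1000
1101
k=5  1010
1001
1101
1000
1101
k=6  1010
1011
1010
1010
1101
k=7  1010
1001
1101
1000
1101
k=8  0100
1101
1101
1000
1101
k=9  1010
1001
1101
1000
1101

0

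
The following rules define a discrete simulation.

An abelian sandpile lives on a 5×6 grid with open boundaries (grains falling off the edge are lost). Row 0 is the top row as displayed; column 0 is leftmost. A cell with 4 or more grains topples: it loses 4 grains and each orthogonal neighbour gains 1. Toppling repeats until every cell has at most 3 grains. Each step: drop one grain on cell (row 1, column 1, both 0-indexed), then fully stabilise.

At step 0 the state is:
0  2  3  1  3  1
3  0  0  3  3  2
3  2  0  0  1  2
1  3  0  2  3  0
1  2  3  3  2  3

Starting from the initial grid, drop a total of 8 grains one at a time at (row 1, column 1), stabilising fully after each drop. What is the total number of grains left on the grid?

56

t=0: 0  2  3  1  3  1
3  0  0  3  3  2
3  2  0  0  1  2
1  3  0  2  3  0
1  2  3  3  2  3
t=1: 0  2  3  1  3  1
3  1  0  3  3  2
3  2  0  0  1  2
1  3  0  2  3  0
1  2  3  3  2  3
t=2: 0  2  3  1  3  1
3  2  0  3  3  2
3  2  0  0  1  2
1  3  0  2  3  0
1  2  3  3  2  3
t=3: 0  2  3  1  3  1
3  3  0  3  3  2
3  2  0  0  1  2
1  3  0  2  3  0
1  2  3  3  2  3
t=4: 1  3  3  1  3  1
1  2  1  3  3  2
1  1  1  0  1  2
3  0  1  2  3  0
1  3  3  3  2  3
t=5: 1  3  3  1  3  1
1  3  1  3  3  2
1  1  1  0  1  2
3  0  1  2  3  0
1  3  3  3  2  3
t=6: 2  1  0  2  3  1
2  1  3  3  3  2
1  2  1  0  1  2
3  0  1  2  3  0
1  3  3  3  2  3
t=7: 2  1  0  2  3  1
2  2  3  3  3  2
1  2  1  0  1  2
3  0  1  2  3  0
1  3  3  3  2  3
t=8: 2  1  0  2  3  1
2  3  3  3  3  2
1  2  1  0  1  2
3  0  1  2  3  0
1  3  3  3  2  3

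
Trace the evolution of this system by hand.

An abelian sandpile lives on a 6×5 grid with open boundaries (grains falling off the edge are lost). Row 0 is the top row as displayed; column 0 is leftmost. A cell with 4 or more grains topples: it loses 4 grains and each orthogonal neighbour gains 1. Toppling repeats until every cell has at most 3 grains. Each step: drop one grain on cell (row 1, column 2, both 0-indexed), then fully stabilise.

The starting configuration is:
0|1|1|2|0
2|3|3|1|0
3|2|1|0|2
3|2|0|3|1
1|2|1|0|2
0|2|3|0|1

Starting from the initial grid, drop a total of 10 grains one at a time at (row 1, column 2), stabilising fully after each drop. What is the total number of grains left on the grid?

step 0: 0|1|1|2|0
2|3|3|1|0
3|2|1|0|2
3|2|0|3|1
1|2|1|0|2
0|2|3|0|1
step 1: 0|2|2|2|0
3|0|1|2|0
3|3|2|0|2
3|2|0|3|1
1|2|1|0|2
0|2|3|0|1
step 2: 0|2|2|2|0
3|0|2|2|0
3|3|2|0|2
3|2|0|3|1
1|2|1|0|2
0|2|3|0|1
step 3: 0|2|2|2|0
3|0|3|2|0
3|3|2|0|2
3|2|0|3|1
1|2|1|0|2
0|2|3|0|1
step 4: 0|2|3|2|0
3|1|0|3|0
3|3|3|0|2
3|2|0|3|1
1|2|1|0|2
0|2|3|0|1
step 5: 0|2|3|2|0
3|1|1|3|0
3|3|3|0|2
3|2|0|3|1
1|2|1|0|2
0|2|3|0|1
step 6: 0|2|3|2|0
3|1|2|3|0
3|3|3|0|2
3|2|0|3|1
1|2|1|0|2
0|2|3|0|1
step 7: 0|2|3|2|0
3|1|3|3|0
3|3|3|0|2
3|2|0|3|1
1|2|1|0|2
0|2|3|0|1
step 8: 2|0|3|0|1
1|2|0|2|1
2|3|2|2|2
1|0|2|3|1
2|3|1|0|2
0|2|3|0|1
step 9: 2|0|3|0|1
1|2|1|2|1
2|3|2|2|2
1|0|2|3|1
2|3|1|0|2
0|2|3|0|1
step 10: 2|0|3|0|1
1|2|2|2|1
2|3|2|2|2
1|0|2|3|1
2|3|1|0|2
0|2|3|0|1

46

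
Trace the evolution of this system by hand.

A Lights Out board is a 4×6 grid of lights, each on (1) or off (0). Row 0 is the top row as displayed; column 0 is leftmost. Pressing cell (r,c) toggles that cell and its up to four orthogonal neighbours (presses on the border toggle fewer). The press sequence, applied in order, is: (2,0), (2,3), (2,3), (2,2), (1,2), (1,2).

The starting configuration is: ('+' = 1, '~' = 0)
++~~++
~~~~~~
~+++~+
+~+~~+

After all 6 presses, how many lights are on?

10

[0] ++~~++
~~~~~~
~+++~+
+~+~~+
[1] ++~~++
+~~~~~
+~++~+
~~+~~+
[2] ++~~++
+~~+~~
+~~~++
~~++~+
[3] ++~~++
+~~~~~
+~++~+
~~+~~+
[4] ++~~++
+~+~~~
++~~~+
~~~~~+
[5] +++~++
++~+~~
+++~~+
~~~~~+
[6] ++~~++
+~+~~~
++~~~+
~~~~~+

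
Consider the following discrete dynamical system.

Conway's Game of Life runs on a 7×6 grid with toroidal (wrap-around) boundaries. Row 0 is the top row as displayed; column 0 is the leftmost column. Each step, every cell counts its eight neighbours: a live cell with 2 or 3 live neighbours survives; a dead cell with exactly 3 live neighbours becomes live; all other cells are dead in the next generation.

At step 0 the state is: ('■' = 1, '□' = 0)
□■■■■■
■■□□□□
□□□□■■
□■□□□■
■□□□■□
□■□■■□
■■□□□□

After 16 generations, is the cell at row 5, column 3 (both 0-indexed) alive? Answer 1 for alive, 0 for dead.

1

0) □■■■■■
■■□□□□
□□□□■■
□■□□□■
■□□□■□
□■□■■□
■■□□□□
1) □□□■■■
□■□□□□
□■□□■■
□□□□□□
■■■■■□
□■■■■□
□□□□□□
2) □□□□■□
□□■■□□
■□□□□□
□□□□□□
■□□□■■
■□□□■■
□□□□□■
3) □□□■■□
□□□■□□
□□□□□□
■□□□□□
■□□□■□
□□□□□□
■□□□□□
4) □□□■■□
□□□■■□
□□□□□□
□□□□□■
□□□□□■
□□□□□■
□□□□□□
5) □□□■■□
□□□■■□
□□□□■□
□□□□□□
■□□□■■
□□□□□□
□□□□■□
6) □□□□□■
□□□□□■
□□□■■□
□□□□■□
□□□□□■
□□□□■□
□□□■■□
7) □□□□□■
□□□□□■
□□□■■■
□□□■■■
□□□□■■
□□□■■■
□□□■■■
8) ■□□□□■
■□□□□■
■□□■□□
■□□□□□
■□□□□□
■□□□□□
■□□■□□
9) □■□□■□
□■□□■□
■■□□□□
■■□□□■
■■□□□■
■■□□□■
■■□□□□
10) □■■□□■
□■■□□■
□□■□□□
□□■□□□
□□■□■□
□□■□□□
□□■□□□
11) □□□■□□
□□□■□□
□□■■□□
□■■□□□
□■■□□□
□■■□□□
□□■■□□
12) □□□■■□
□□□■■□
□■□■□□
□□□□□□
■□□■□□
□□□□□□
□■□■□□
13) □□□□□□
□□□□□□
□□■■■□
□□■□□□
□□□□□□
□□■□□□
□□■■■□
14) □□□■□□
□□□■□□
□□■■□□
□□■□□□
□□□□□□
□□■□□□
□□■■□□
15) □□□■■□
□□□■■□
□□■■□□
□□■■□□
□□□□□□
□□■■□□
□□■■□□
16) □□□□□□
□□□□□□
□□□□□□
□□■■□□
□□□□□□
□□■■□□
□□□□□□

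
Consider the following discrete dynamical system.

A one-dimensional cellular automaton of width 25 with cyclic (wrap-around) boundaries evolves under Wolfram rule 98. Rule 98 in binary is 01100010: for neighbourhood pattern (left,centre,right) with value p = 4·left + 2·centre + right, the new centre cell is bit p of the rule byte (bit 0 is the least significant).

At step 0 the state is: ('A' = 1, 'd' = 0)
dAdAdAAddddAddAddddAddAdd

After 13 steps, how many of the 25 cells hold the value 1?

step 0: dAdAdAAddddAddAddddAddAdd
step 1: AdAdAdAdddAddAddddAddAddd
step 2: dAdAdAdddAddAddddAddAdddA
step 3: AdAdAdddAddAddddAddAdddAd
step 4: dAdAdddAddAddddAddAdddAdA
step 5: AdAdddAddAddddAddAdddAdAd
step 6: dAdddAddAddddAddAdddAdAdA
step 7: AdddAddAddddAddAdddAdAdAd
step 8: dddAddAddddAddAdddAdAdAdA
step 9: ddAddAddddAddAdddAdAdAdAd
step 10: dAddAddddAddAdddAdAdAdAdd
step 11: AddAddddAddAdddAdAdAdAddd
step 12: ddAddddAddAdddAdAdAdAdddA
step 13: dAddddAddAdddAdAdAdAdddAd

8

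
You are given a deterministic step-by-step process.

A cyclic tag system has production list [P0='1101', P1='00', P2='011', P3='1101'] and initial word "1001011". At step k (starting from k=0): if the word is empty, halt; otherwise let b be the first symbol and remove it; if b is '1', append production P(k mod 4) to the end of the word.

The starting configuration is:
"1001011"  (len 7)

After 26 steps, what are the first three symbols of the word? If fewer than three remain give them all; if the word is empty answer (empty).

k=0  "1001011"  (len 7)
k=1  "0010111101"  (len 10)
k=2  "010111101"  (len 9)
k=3  "10111101"  (len 8)
k=4  "01111011101"  (len 11)
k=5  "1111011101"  (len 10)
k=6  "11101110100"  (len 11)
k=7  "1101110100011"  (len 13)
k=8  "1011101000111101"  (len 16)
k=9  "0111010001111011101"  (len 19)
k=10  "111010001111011101"  (len 18)
k=11  "11010001111011101011"  (len 20)
k=12  "10100011110111010111101"  (len 23)
k=13  "01000111101110101111011101"  (len 26)
k=14  "1000111101110101111011101"  (len 25)
k=15  "000111101110101111011101011"  (len 27)
k=16  "00111101110101111011101011"  (len 26)
k=17  "0111101110101111011101011"  (len 25)
k=18  "111101110101111011101011"  (len 24)
k=19  "11101110101111011101011011"  (len 26)
k=20  "11011101011110111010110111101"  (len 29)
k=21  "10111010111101110101101111011101"  (len 32)
k=22  "011101011110111010110111101110100"  (len 33)
k=23  "11101011110111010110111101110100"  (len 32)
k=24  "11010111101110101101111011101001101"  (len 35)
k=25  "10101111011101011011110111010011011101"  (len 38)
k=26  "010111101110101101111011101001101110100"  (len 39)

010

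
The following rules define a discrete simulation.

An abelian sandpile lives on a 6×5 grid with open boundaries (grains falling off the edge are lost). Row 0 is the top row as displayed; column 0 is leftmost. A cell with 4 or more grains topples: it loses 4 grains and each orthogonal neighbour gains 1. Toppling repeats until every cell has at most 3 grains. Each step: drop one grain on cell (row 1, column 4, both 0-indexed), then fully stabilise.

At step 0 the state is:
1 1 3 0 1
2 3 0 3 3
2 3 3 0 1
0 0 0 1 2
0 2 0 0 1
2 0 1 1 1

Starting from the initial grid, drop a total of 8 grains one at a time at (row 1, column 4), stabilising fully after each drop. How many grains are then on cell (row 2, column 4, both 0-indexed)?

0

t=0: 1 1 3 0 1
2 3 0 3 3
2 3 3 0 1
0 0 0 1 2
0 2 0 0 1
2 0 1 1 1
t=1: 1 1 3 1 2
2 3 1 0 1
2 3 3 1 2
0 0 0 1 2
0 2 0 0 1
2 0 1 1 1
t=2: 1 1 3 1 2
2 3 1 0 2
2 3 3 1 2
0 0 0 1 2
0 2 0 0 1
2 0 1 1 1
t=3: 1 1 3 1 2
2 3 1 0 3
2 3 3 1 2
0 0 0 1 2
0 2 0 0 1
2 0 1 1 1
t=4: 1 1 3 1 3
2 3 1 1 0
2 3 3 1 3
0 0 0 1 2
0 2 0 0 1
2 0 1 1 1
t=5: 1 1 3 1 3
2 3 1 1 1
2 3 3 1 3
0 0 0 1 2
0 2 0 0 1
2 0 1 1 1
t=6: 1 1 3 1 3
2 3 1 1 2
2 3 3 1 3
0 0 0 1 2
0 2 0 0 1
2 0 1 1 1
t=7: 1 1 3 1 3
2 3 1 1 3
2 3 3 1 3
0 0 0 1 2
0 2 0 0 1
2 0 1 1 1
t=8: 1 1 3 2 0
2 3 1 2 2
2 3 3 2 0
0 0 0 1 3
0 2 0 0 1
2 0 1 1 1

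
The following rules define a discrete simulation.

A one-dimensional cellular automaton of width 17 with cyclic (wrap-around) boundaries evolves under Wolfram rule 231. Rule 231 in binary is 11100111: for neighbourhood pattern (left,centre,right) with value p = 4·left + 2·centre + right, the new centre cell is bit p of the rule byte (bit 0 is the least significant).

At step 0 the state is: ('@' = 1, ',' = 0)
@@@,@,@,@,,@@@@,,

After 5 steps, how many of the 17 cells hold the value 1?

15

[0] @@@,@,@,@,,@@@@,,
[1] ,@@@@@@@@,@,@@@,@
[2] @,@@@@@@@@@@,@@@@
[3] @@,@@@@@@@@@@,@@@
[4] @@@,@@@@@@@@@@,@@
[5] @@@@,@@@@@@@@@@,@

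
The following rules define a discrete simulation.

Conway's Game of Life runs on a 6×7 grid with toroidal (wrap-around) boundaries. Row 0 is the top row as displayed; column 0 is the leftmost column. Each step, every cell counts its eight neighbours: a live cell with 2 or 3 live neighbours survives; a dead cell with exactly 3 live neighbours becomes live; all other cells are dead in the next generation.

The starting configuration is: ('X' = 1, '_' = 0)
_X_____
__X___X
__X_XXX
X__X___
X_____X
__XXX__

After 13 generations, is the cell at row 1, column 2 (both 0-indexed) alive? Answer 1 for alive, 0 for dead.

gen 0: _X_____
__X___X
__X_XXX
X__X___
X_____X
__XXX__
gen 1: _X_____
XXXX__X
XXX_XXX
XX_XX__
XXX_X_X
XXXX___
gen 2: ______X
___XX__
_______
_______
____XXX
___X__X
gen 3: ___XXX_
_______
_______
_____X_
____XXX
X___X_X
gen 4: ___XXXX
____X__
_______
____XXX
X___X__
X______
gen 5: ___XXXX
___XX__
____X__
____XXX
X___X__
X__X___
gen 6: __X__XX
_______
_______
___XX_X
X__XX__
X__X___
gen 7: ______X
_______
_______
___XXX_
X_X__XX
XXXX_X_
gen 8: XXX___X
_______
____X__
___XXX_
X______
__XXXX_
gen 9: XXX_XXX
XX_____
___XXX_
___XXX_
__X___X
__XXXX_
gen 10: _______
_______
__XX_XX
__X___X
__X___X
_______
gen 11: _______
_______
__XX_XX
XXX___X
_______
_______
gen 12: _______
_______
__XX_XX
XXXX_XX
XX_____
_______
gen 13: _______
_______
___X_X_
___X_X_
_______
_______

0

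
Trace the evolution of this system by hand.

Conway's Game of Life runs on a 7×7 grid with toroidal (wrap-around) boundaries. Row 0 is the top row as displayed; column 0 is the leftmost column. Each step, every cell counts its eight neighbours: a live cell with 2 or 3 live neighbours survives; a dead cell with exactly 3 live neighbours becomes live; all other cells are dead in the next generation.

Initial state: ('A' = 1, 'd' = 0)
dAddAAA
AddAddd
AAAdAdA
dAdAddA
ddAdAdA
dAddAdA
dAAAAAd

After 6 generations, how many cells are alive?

k=0  dAddAAA
AddAddd
AAAdAdA
dAdAddA
ddAdAdA
dAddAdA
dAAAAAd
k=1  dAddddA
dddAddd
ddddAAA
ddddAdA
dAAdAdA
dAddddA
dAddddd
k=2  AdAdddd
AdddAdA
dddAAdA
ddddAdA
dAAAddA
dAdddAd
dAAdddd
k=3  AdAAddA
AAddAdA
dddAAdA
ddddAdA
dAAAAdA
dddAddd
AdAdddd
k=4  ddAAdAd
dAddAdd
dddAAdA
ddddddA
AdAdAdd
AdddAdd
AdAdddA
k=5  AdAAAAA
ddddddd
AddAAdd
AdddAdA
AAdAdAA
AddddAd
AdAdAAA
k=6  AdAdddd
AAAdddd
AddAAAA
ddAdddd
dAddddd
ddAAddd
ddAdddd

15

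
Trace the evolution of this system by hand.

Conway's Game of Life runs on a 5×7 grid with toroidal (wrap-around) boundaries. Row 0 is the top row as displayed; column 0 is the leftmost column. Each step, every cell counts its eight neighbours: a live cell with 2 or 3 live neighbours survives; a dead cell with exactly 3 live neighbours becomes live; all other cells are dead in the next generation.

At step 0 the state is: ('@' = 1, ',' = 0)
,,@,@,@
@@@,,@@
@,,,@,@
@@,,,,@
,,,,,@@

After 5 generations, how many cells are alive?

step 0: ,,@,@,@
@@@,,@@
@,,,@,@
@@,,,,@
,,,,,@@
step 1: ,,@@@,,
,,@,@,,
,,@,,,,
,@,,,,,
,@,,,,,
step 2: ,@@,@,,
,@@,@,,
,@@@,,,
,@@,,,,
,@,@,,,
step 3: @,,,@,,
@,,,@,,
@,,,,,,
@,,,,,,
@,,@,,,
step 4: @@,@@,@
@@,,,,@
@@,,,,@
@@,,,,@
@@,,,,@
step 5: ,,,,,,,
,,,,,,,
,,@,,@,
,,@,,@,
,,,,,,,

4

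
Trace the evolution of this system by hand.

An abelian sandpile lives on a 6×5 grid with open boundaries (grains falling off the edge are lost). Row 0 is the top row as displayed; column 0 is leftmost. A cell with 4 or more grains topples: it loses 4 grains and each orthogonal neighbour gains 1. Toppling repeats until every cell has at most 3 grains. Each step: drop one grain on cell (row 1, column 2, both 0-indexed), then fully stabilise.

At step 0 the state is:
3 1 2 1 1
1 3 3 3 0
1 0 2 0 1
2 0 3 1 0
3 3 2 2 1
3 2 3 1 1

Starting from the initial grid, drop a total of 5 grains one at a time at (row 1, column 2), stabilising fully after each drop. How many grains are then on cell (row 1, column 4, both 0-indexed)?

k=0  3 1 2 1 1
1 3 3 3 0
1 0 2 0 1
2 0 3 1 0
3 3 2 2 1
3 2 3 1 1
k=1  3 2 3 2 1
2 0 2 0 1
1 1 3 1 1
2 0 3 1 0
3 3 2 2 1
3 2 3 1 1
k=2  3 2 3 2 1
2 0 3 0 1
1 1 3 1 1
2 0 3 1 0
3 3 2 2 1
3 2 3 1 1
k=3  3 3 0 3 1
2 1 2 1 1
1 2 1 2 1
2 1 0 2 0
3 3 3 2 1
3 2 3 1 1
k=4  3 3 0 3 1
2 1 3 1 1
1 2 1 2 1
2 1 0 2 0
3 3 3 2 1
3 2 3 1 1
k=5  3 3 1 3 1
2 2 0 2 1
1 2 2 2 1
2 1 0 2 0
3 3 3 2 1
3 2 3 1 1

1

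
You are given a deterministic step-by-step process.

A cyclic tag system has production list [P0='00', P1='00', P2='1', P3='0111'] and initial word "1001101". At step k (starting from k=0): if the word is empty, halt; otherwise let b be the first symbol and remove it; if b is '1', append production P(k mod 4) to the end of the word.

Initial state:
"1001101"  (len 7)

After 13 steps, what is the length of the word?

k=0  "1001101"  (len 7)
k=1  "00110100"  (len 8)
k=2  "0110100"  (len 7)
k=3  "110100"  (len 6)
k=4  "101000111"  (len 9)
k=5  "0100011100"  (len 10)
k=6  "100011100"  (len 9)
k=7  "000111001"  (len 9)
k=8  "00111001"  (len 8)
k=9  "0111001"  (len 7)
k=10  "111001"  (len 6)
k=11  "110011"  (len 6)
k=12  "100110111"  (len 9)
k=13  "0011011100"  (len 10)

10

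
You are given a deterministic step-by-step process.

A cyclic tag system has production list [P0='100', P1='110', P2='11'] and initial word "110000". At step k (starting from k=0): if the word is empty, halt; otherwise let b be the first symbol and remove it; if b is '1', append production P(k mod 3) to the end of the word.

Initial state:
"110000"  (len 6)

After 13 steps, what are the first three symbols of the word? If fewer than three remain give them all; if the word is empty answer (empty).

k=0  "110000"  (len 6)
k=1  "10000100"  (len 8)
k=2  "0000100110"  (len 10)
k=3  "000100110"  (len 9)
k=4  "00100110"  (len 8)
k=5  "0100110"  (len 7)
k=6  "100110"  (len 6)
k=7  "00110100"  (len 8)
k=8  "0110100"  (len 7)
k=9  "110100"  (len 6)
k=10  "10100100"  (len 8)
k=11  "0100100110"  (len 10)
k=12  "100100110"  (len 9)
k=13  "00100110100"  (len 11)

001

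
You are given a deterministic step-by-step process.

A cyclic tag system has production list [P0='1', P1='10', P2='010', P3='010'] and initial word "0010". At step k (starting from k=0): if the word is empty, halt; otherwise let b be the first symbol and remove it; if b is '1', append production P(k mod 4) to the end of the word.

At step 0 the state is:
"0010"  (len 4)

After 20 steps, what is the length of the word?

3

t=0: "0010"  (len 4)
t=1: "010"  (len 3)
t=2: "10"  (len 2)
t=3: "0010"  (len 4)
t=4: "010"  (len 3)
t=5: "10"  (len 2)
t=6: "010"  (len 3)
t=7: "10"  (len 2)
t=8: "0010"  (len 4)
t=9: "010"  (len 3)
t=10: "10"  (len 2)
t=11: "0010"  (len 4)
t=12: "010"  (len 3)
t=13: "10"  (len 2)
t=14: "010"  (len 3)
t=15: "10"  (len 2)
t=16: "0010"  (len 4)
t=17: "010"  (len 3)
t=18: "10"  (len 2)
t=19: "0010"  (len 4)
t=20: "010"  (len 3)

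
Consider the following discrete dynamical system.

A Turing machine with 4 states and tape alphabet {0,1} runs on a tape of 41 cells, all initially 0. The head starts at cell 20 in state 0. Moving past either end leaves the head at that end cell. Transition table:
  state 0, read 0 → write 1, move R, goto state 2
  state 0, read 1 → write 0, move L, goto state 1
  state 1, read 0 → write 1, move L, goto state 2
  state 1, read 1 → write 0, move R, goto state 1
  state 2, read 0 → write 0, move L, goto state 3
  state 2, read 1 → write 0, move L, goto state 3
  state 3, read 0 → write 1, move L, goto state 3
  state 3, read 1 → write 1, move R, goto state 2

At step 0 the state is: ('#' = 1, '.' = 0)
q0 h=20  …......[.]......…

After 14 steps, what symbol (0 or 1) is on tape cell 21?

0

t=0: q0 h=20  …......[.]......…
t=1: q2 h=21  ….....#[.]......…
t=2: q3 h=20  …......[#]......…
t=3: q2 h=21  ….....#[.]......…
t=4: q3 h=20  …......[#]......…
t=5: q2 h=21  ….....#[.]......…
t=6: q3 h=20  …......[#]......…
t=7: q2 h=21  ….....#[.]......…
t=8: q3 h=20  …......[#]......…
t=9: q2 h=21  ….....#[.]......…
t=10: q3 h=20  …......[#]......…
t=11: q2 h=21  ….....#[.]......…
t=12: q3 h=20  …......[#]......…
t=13: q2 h=21  ….....#[.]......…
t=14: q3 h=20  …......[#]......…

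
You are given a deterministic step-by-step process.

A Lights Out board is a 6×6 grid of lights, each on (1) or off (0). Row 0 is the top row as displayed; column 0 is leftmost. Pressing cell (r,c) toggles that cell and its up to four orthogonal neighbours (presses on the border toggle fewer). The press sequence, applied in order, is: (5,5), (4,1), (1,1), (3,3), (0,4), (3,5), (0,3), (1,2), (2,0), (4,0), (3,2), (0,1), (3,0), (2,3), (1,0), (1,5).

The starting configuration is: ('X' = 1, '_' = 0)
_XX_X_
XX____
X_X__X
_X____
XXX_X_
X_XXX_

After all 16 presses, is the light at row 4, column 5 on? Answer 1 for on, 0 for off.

k=0  _XX_X_
XX____
X_X__X
_X____
XXX_X_
X_XXX_
k=1  _XX_X_
XX____
X_X__X
_X____
XXX_XX
X_XX_X
k=2  _XX_X_
XX____
X_X__X
______
____XX
XXXX_X
k=3  __X_X_
__X___
XXX__X
______
____XX
XXXX_X
k=4  __X_X_
__X___
XXXX_X
__XXX_
___XXX
XXXX_X
k=5  __XX_X
__X_X_
XXXX_X
__XXX_
___XXX
XXXX_X
k=6  __XX_X
__X_X_
XXXX__
__XX_X
___XX_
XXXX_X
k=7  ____XX
__XXX_
XXXX__
__XX_X
___XX_
XXXX_X
k=8  __X_XX
_X__X_
XX_X__
__XX_X
___XX_
XXXX_X
k=9  __X_XX
XX__X_
___X__
X_XX_X
___XX_
XXXX_X
k=10  __X_XX
XX__X_
___X__
__XX_X
XX_XX_
_XXX_X
k=11  __X_XX
XX__X_
__XX__
_X___X
XXXXX_
_XXX_X
k=12  XX__XX
X___X_
__XX__
_X___X
XXXXX_
_XXX_X
k=13  XX__XX
X___X_
X_XX__
X____X
_XXXX_
_XXX_X
k=14  XX__XX
X__XX_
X___X_
X__X_X
_XXXX_
_XXX_X
k=15  _X__XX
_X_XX_
____X_
X__X_X
_XXXX_
_XXX_X
k=16  _X__X_
_X_X_X
____XX
X__X_X
_XXXX_
_XXX_X

0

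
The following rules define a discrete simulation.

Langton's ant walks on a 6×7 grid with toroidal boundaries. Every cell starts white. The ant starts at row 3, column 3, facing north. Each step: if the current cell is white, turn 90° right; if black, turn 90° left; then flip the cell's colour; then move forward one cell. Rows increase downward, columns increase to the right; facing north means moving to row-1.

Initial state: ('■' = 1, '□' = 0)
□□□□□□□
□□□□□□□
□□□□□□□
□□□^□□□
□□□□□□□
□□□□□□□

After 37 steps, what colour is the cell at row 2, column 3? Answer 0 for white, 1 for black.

step 0: □□□□□□□
□□□□□□□
□□□□□□□
□□□^□□□
□□□□□□□
□□□□□□□
step 1: □□□□□□□
□□□□□□□
□□□□□□□
□□□■>□□
□□□□□□□
□□□□□□□
step 2: □□□□□□□
□□□□□□□
□□□□□□□
□□□■■□□
□□□□v□□
□□□□□□□
step 3: □□□□□□□
□□□□□□□
□□□□□□□
□□□■■□□
□□□<■□□
□□□□□□□
step 4: □□□□□□□
□□□□□□□
□□□□□□□
□□□^■□□
□□□■■□□
□□□□□□□
step 5: □□□□□□□
□□□□□□□
□□□□□□□
□□<□■□□
□□□■■□□
□□□□□□□
step 6: □□□□□□□
□□□□□□□
□□^□□□□
□□■□■□□
□□□■■□□
□□□□□□□
step 7: □□□□□□□
□□□□□□□
□□■>□□□
□□■□■□□
□□□■■□□
□□□□□□□
step 8: □□□□□□□
□□□□□□□
□□■■□□□
□□■v■□□
□□□■■□□
□□□□□□□
step 9: □□□□□□□
□□□□□□□
□□■■□□□
□□<■■□□
□□□■■□□
□□□□□□□
step 10: □□□□□□□
□□□□□□□
□□■■□□□
□□□■■□□
□□v■■□□
□□□□□□□
step 11: □□□□□□□
□□□□□□□
□□■■□□□
□□□■■□□
□<■■■□□
□□□□□□□
step 12: □□□□□□□
□□□□□□□
□□■■□□□
□^□■■□□
□■■■■□□
□□□□□□□
step 13: □□□□□□□
□□□□□□□
□□■■□□□
□■>■■□□
□■■■■□□
□□□□□□□
step 14: □□□□□□□
□□□□□□□
□□■■□□□
□■■■■□□
□■v■■□□
□□□□□□□
step 15: □□□□□□□
□□□□□□□
□□■■□□□
□■■■■□□
□■□>■□□
□□□□□□□
step 16: □□□□□□□
□□□□□□□
□□■■□□□
□■■^■□□
□■□□■□□
□□□□□□□
step 17: □□□□□□□
□□□□□□□
□□■■□□□
□■<□■□□
□■□□■□□
□□□□□□□
step 18: □□□□□□□
□□□□□□□
□□■■□□□
□■□□■□□
□■v□■□□
□□□□□□□
step 19: □□□□□□□
□□□□□□□
□□■■□□□
□■□□■□□
□<■□■□□
□□□□□□□
step 20: □□□□□□□
□□□□□□□
□□■■□□□
□■□□■□□
□□■□■□□
□v□□□□□
step 21: □□□□□□□
□□□□□□□
□□■■□□□
□■□□■□□
□□■□■□□
<■□□□□□
step 22: □□□□□□□
□□□□□□□
□□■■□□□
□■□□■□□
^□■□■□□
■■□□□□□
step 23: □□□□□□□
□□□□□□□
□□■■□□□
□■□□■□□
■>■□■□□
■■□□□□□
step 24: □□□□□□□
□□□□□□□
□□■■□□□
□■□□■□□
■■■□■□□
■v□□□□□
step 25: □□□□□□□
□□□□□□□
□□■■□□□
□■□□■□□
■■■□■□□
■□>□□□□
step 26: □□v□□□□
□□□□□□□
□□■■□□□
□■□□■□□
■■■□■□□
■□■□□□□
step 27: □<■□□□□
□□□□□□□
□□■■□□□
□■□□■□□
■■■□■□□
■□■□□□□
step 28: □■■□□□□
□□□□□□□
□□■■□□□
□■□□■□□
■■■□■□□
■^■□□□□
step 29: □■■□□□□
□□□□□□□
□□■■□□□
□■□□■□□
■■■□■□□
■■>□□□□
step 30: □■■□□□□
□□□□□□□
□□■■□□□
□■□□■□□
■■^□■□□
■■□□□□□
step 31: □■■□□□□
□□□□□□□
□□■■□□□
□■□□■□□
■<□□■□□
■■□□□□□
step 32: □■■□□□□
□□□□□□□
□□■■□□□
□■□□■□□
■□□□■□□
■v□□□□□
step 33: □■■□□□□
□□□□□□□
□□■■□□□
□■□□■□□
■□□□■□□
■□>□□□□
step 34: □■v□□□□
□□□□□□□
□□■■□□□
□■□□■□□
■□□□■□□
■□■□□□□
step 35: □■□>□□□
□□□□□□□
□□■■□□□
□■□□■□□
■□□□■□□
■□■□□□□
step 36: □■□■□□□
□□□v□□□
□□■■□□□
□■□□■□□
■□□□■□□
■□■□□□□
step 37: □■□■□□□
□□<■□□□
□□■■□□□
□■□□■□□
■□□□■□□
■□■□□□□

1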